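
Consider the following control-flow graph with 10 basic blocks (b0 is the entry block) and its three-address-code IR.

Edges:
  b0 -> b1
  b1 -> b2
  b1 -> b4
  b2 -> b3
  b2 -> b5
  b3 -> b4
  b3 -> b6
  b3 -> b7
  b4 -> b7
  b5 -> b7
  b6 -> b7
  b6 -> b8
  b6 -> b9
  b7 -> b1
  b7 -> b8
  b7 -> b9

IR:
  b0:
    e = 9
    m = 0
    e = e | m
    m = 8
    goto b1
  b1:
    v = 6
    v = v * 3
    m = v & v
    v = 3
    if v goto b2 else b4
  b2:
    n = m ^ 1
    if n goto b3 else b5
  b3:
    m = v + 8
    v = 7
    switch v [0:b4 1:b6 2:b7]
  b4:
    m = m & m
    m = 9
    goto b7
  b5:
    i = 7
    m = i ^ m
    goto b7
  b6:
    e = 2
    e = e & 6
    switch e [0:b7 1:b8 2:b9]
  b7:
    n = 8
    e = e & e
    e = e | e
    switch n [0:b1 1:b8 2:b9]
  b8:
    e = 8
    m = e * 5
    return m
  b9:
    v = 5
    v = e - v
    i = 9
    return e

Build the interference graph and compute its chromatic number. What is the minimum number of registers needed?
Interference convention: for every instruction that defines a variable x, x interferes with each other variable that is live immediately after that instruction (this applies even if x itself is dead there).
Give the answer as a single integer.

Answer: 4

Working:
Block summaries:
  b0: def={e,m} ue=∅
  b1: def={m,v} ue=∅
  b2: def={n} ue={m}
  b3: def={m,v} ue={v}
  b4: def={m} ue={m}
  b5: def={i,m} ue={m}
  b6: def={e} ue=∅
  b7: def={e,n} ue={e}
  b8: def={e,m} ue=∅
  b9: def={i,v} ue={e}

Live sets:
  b0 li=∅ lo={e}
  b1 li={e} lo={e,m,v}
  b2 li={e,m,v} lo={e,m,v}
  b3 li={e,v} lo={e,m}
  b4 li={e,m} lo={e}
  b5 li={e,m} lo={e}
  b6 li=∅ lo={e}
  b7 li={e} lo={e}
  b8 li=∅ lo=∅
  b9 li={e} lo=∅

Conflict graph:
  e: {i,m,n,v}
  i: {e,m}
  m: {e,i,n,v}
  n: {e,m,v}
  v: {e,m,n}

Colouring:
  clique {e,m,n,v} ⇒ need ≥ 4
  4-colouring: R0={e}  R1={m}  R2={i,n}  R3={v}
  χ = 4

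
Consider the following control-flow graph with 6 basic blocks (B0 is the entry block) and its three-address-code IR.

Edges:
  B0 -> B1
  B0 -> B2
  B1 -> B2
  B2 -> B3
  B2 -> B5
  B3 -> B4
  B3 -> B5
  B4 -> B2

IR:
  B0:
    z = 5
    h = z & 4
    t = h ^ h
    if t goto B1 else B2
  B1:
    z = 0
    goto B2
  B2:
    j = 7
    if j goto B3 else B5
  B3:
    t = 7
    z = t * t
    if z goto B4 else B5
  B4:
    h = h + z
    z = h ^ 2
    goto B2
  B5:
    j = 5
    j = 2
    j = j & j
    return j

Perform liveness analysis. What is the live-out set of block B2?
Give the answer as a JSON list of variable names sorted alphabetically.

Answer: ["h"]

Working:
def/use:
  B0: def={h,t,z} ue=∅
  B1: def={z} ue=∅
  B2: def={j} ue=∅
  B3: def={t,z} ue=∅
  B4: def={h,z} ue={h,z}
  B5: def={j} ue=∅

Liveness:
  B0: in=∅ out={h}
  B1: in={h} out={h}
  B2: in={h} out={h}
  B3: in={h} out={h,z}
  B4: in={h,z} out={h}
  B5: in=∅ out=∅

live-out(B2) = ["h"]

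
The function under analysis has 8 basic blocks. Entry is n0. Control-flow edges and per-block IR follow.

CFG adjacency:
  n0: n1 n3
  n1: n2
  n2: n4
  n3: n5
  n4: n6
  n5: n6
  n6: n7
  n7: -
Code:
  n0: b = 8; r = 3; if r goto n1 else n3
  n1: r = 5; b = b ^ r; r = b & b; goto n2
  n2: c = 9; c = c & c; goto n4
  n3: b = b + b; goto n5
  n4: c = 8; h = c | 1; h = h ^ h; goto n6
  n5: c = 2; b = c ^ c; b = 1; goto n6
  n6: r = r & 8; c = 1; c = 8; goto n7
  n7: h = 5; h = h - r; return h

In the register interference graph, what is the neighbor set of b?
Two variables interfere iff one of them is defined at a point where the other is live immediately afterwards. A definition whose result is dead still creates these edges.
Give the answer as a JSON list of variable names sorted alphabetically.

Answer: ["r"]

Analysis:
Block summaries:
  n0: def={b,r} ue=∅
  n1: def={b,r} ue={b}
  n2: def={c} ue=∅
  n3: def={b} ue={b}
  n4: def={c,h} ue=∅
  n5: def={b,c} ue=∅
  n6: def={c,r} ue={r}
  n7: def={h} ue={r}

Liveness:
  live n0: ∅→{b,r}
  live n1: {b}→{r}
  live n2: {r}→{r}
  live n3: {b,r}→{r}
  live n4: {r}→{r}
  live n5: {r}→{r}
  live n6: {r}→{r}
  live n7: {r}→∅

Interference:
  b↔{r}
  c↔{r}
  h↔{r}
  r↔{b,c,h}

N(b) = ["r"]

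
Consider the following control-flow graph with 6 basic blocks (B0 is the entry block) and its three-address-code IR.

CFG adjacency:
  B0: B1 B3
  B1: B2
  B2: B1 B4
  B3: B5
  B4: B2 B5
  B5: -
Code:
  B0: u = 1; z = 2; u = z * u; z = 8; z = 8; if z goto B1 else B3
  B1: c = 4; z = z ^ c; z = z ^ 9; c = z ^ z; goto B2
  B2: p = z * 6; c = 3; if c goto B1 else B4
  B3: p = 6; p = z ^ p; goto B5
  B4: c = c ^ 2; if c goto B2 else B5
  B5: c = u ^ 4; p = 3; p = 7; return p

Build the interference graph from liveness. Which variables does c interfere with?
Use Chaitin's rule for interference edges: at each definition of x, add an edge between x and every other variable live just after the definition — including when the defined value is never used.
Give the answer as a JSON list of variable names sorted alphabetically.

def/use:
  B0: {u,z} / ∅
  B1: {c,z} / {z}
  B2: {c,p} / {z}
  B3: {p} / {z}
  B4: {c} / {c}
  B5: {c,p} / {u}

Liveness:
  B0: in=∅ out={u,z}
  B1: in={u,z} out={u,z}
  B2: in={u,z} out={c,u,z}
  B3: in={u,z} out={u}
  B4: in={c,u,z} out={u,z}
  B5: in={u} out=∅

Conflict graph:
  c — {u,z}
  p — {u,z}
  u — {c,p,z}
  z — {c,p,u}

N(c) = ["u", "z"]

Answer: ["u", "z"]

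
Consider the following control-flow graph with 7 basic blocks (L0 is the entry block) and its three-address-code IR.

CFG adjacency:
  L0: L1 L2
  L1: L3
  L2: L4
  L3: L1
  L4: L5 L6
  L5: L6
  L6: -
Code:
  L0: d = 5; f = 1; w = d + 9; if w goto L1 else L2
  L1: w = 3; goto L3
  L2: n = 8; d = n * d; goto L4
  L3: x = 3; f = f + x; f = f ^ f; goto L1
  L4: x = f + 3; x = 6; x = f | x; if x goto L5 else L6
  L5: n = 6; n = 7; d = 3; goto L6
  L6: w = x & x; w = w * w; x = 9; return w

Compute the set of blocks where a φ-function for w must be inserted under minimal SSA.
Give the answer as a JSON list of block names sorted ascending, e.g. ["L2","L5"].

idom tree: L1←L0 L2←L0 L3←L1 L4←L2 L5←L4 L6←L4
Dom∩ at merges:
  L1: preds {L0,L3}: {L0} ∩ {L0,L1,L3} = {L0}; idom=L0
  L6: preds {L4,L5}: {L0,L2,L4} ∩ {L0,L2,L4,L5} = {L0,L2,L4}; idom=L4

DF walk-up:
  join L1 pred L0: · stop@L0
  join L1 pred L3: L3→L1 stop@L0
  join L6 pred L4: · stop@L4
  join L6 pred L5: L5 stop@L4
  DF(L0)=∅
  DF(L1)={L1}
  DF(L2)=∅
  DF(L3)={L1}
  DF(L4)=∅
  DF(L5)={L6}
  DF(L6)=∅

φ for w: defs {L0,L1,L6}
  DF⁺ = {L1}

Answer: ["L1"]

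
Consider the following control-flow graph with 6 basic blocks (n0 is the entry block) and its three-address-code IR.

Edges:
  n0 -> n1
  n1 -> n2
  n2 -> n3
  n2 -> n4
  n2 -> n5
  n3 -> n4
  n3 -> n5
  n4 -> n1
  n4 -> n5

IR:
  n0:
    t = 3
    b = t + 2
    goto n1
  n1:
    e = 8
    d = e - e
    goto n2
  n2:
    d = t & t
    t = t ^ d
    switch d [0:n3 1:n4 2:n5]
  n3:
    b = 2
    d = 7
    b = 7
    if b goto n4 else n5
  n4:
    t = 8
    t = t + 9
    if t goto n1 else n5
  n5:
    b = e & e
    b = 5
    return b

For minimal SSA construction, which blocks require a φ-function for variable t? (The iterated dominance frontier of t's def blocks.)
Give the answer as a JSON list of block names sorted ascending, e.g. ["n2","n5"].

Answer: ["n1", "n5"]

Working:
idom tree: n1←n0 n2←n1 n3←n2 n4←n2 n5←n2
Dom at joins:
  n1: preds {n0,n4}: {n0} ∩ {n0,n1,n2,n4} = {n0}; idom=n0
  n4: preds {n2,n3}: {n0,n1,n2} ∩ {n0,n1,n2,n3} = {n0,n1,n2}; idom=n2
  n5: preds {n2,n3,n4}: {n0,n1,n2} ∩ {n0,n1,n2,n3} ∩ {n0,n1,n2,n4} = {n0,n1,n2}; idom=n2

Frontier:
  n1←n0: walk · to n0
  n1←n4: walk n4→n2→n1 to n0
  n4←n2: walk · to n2
  n4←n3: walk n3 to n2
  n5←n2: walk · to n2
  n5←n3: walk n3 to n2
  n5←n4: walk n4 to n2
  DF(n0)=∅
  DF(n1)={n1}
  DF(n2)={n1}
  DF(n3)={n4,n5}
  DF(n4)={n1,n5}
  DF(n5)=∅

φ for t: defs {n0,n2,n4}
  DF⁺ = {n1,n5}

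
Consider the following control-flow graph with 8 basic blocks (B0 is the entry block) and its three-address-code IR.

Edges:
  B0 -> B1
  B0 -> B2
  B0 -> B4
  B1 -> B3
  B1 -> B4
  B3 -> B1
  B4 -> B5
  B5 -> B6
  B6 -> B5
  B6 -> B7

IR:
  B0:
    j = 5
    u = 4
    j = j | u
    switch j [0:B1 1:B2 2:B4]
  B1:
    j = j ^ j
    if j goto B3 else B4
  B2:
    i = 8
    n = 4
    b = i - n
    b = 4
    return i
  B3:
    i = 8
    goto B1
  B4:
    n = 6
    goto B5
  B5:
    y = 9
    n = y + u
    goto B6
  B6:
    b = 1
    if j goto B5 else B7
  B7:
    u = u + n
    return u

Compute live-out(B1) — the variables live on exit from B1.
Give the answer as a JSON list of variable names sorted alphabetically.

def/use:
  B0: {j,u} / ∅
  B1: {j} / {j}
  B2: {b,i,n} / ∅
  B3: {i} / ∅
  B4: {n} / ∅
  B5: {n,y} / {u}
  B6: {b} / {j}
  B7: {u} / {n,u}

Liveness:
  B0 li=∅ lo={j,u}
  B1 li={j,u} lo={j,u}
  B2 li=∅ lo=∅
  B3 li={j,u} lo={j,u}
  B4 li={j,u} lo={j,u}
  B5 li={j,u} lo={j,n,u}
  B6 li={j,n,u} lo={j,n,u}
  B7 li={n,u} lo=∅

live-out(B1) = ["j", "u"]

Answer: ["j", "u"]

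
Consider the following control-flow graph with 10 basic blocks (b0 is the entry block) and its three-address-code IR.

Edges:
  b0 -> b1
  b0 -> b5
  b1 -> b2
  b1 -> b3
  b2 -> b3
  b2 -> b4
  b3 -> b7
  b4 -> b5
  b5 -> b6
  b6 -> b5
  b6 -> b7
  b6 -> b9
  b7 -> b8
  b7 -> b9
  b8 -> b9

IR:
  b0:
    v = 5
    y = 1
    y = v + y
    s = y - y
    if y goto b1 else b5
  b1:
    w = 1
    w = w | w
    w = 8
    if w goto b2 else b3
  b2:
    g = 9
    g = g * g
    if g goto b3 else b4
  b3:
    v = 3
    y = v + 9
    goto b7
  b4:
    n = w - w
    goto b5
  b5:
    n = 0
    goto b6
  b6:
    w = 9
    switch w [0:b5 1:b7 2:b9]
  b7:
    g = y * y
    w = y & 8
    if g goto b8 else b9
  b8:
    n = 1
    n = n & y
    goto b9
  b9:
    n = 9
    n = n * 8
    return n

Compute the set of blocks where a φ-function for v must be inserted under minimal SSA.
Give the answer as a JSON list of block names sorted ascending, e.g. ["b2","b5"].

Answer: ["b7", "b9"]

Analysis:
idom tree: b1←b0 b2←b1 b3←b1 b4←b2 b5←b0 b6←b5 b7←b0 b8←b7 b9←b0
Dom at joins:
  b3: preds {b1,b2}: {b0,b1} ∩ {b0,b1,b2} = {b0,b1}; idom=b1
  b5: preds {b0,b4,b6}: {b0} ∩ {b0,b1,b2,b4} ∩ {b0,b5,b6} = {b0}; idom=b0
  b7: preds {b3,b6}: {b0,b1,b3} ∩ {b0,b5,b6} = {b0}; idom=b0
  b9: preds {b6,b7,b8}: {b0,b5,b6} ∩ {b0,b7} ∩ {b0,b7,b8} = {b0}; idom=b0

DF walk-up:
  join b3 pred b1: · stop@b1
  join b3 pred b2: b2 stop@b1
  join b5 pred b0: · stop@b0
  join b5 pred b4: b4→b2→b1 stop@b0
  join b5 pred b6: b6→b5 stop@b0
  join b7 pred b3: b3→b1 stop@b0
  join b7 pred b6: b6→b5 stop@b0
  join b9 pred b6: b6→b5 stop@b0
  join b9 pred b7: b7 stop@b0
  join b9 pred b8: b8→b7 stop@b0
  b0 → ∅
  b1 → {b5,b7}
  b2 → {b3,b5}
  b3 → {b7}
  b4 → {b5}
  b5 → {b5,b7,b9}
  b6 → {b5,b7,b9}
  b7 → {b9}
  b8 → {b9}
  b9 → ∅

φ for v: defs {b0,b3}
  DF⁺ = {b7,b9}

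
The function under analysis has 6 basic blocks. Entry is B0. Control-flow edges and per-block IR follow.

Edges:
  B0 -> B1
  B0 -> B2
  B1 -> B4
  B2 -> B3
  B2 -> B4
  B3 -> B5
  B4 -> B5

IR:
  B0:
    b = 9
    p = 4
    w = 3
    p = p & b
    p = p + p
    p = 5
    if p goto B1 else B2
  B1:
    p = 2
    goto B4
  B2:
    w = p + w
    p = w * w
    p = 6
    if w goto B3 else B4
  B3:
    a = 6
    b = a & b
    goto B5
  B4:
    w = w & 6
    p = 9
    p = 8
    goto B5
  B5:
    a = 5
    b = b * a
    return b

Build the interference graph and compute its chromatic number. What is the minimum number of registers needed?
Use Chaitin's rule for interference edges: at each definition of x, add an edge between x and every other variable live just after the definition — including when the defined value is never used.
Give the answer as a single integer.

Answer: 3

Analysis:
def/use:
  B0: def={b,p,w} ue=∅
  B1: def={p} ue=∅
  B2: def={p,w} ue={p,w}
  B3: def={a,b} ue={b}
  B4: def={p,w} ue={w}
  B5: def={a,b} ue={b}

Live sets:
  B0: in=∅ out={b,p,w}
  B1: in={b,w} out={b,w}
  B2: in={b,p,w} out={b,w}
  B3: in={b} out={b}
  B4: in={b,w} out={b}
  B5: in={b} out=∅

Conflict graph:
  a — {b}
  b — {a,p,w}
  p — {b,w}
  w — {b,p}

Chromatic number:
  lower bound: {b,p,w} mutually conflict ⇒ χ ≥ 3
  3-colouring: R0={b}  R1={a,p}  R2={w}
  χ = 3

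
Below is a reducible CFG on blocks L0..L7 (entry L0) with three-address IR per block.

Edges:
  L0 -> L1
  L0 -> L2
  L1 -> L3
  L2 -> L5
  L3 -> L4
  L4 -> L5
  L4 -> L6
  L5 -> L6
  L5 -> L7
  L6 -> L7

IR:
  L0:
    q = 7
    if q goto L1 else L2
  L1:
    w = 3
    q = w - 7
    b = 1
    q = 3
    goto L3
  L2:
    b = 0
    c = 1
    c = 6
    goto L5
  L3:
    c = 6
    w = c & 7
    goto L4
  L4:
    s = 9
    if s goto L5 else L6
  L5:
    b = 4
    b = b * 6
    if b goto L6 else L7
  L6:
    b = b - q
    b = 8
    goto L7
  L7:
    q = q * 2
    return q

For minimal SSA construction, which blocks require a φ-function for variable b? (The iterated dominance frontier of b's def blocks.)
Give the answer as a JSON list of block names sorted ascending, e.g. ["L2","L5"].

idom tree: L1←L0 L2←L0 L3←L1 L4←L3 L5←L0 L6←L0 L7←L0
Join-block Dom:
  L5: preds {L2,L4}: {L0,L2} ∩ {L0,L1,L3,L4} = {L0}; idom=L0
  L6: preds {L4,L5}: {L0,L1,L3,L4} ∩ {L0,L5} = {L0}; idom=L0
  L7: preds {L5,L6}: {L0,L5} ∩ {L0,L6} = {L0}; idom=L0

Frontier:
  L5←L2: walk L2 to L0
  L5←L4: walk L4→L3→L1 to L0
  L6←L4: walk L4→L3→L1 to L0
  L6←L5: walk L5 to L0
  L7←L5: walk L5 to L0
  L7←L6: walk L6 to L0
  DF(L0)=∅
  DF(L1)={L5,L6}
  DF(L2)={L5}
  DF(L3)={L5,L6}
  DF(L4)={L5,L6}
  DF(L5)={L6,L7}
  DF(L6)={L7}
  DF(L7)=∅

φ for b: defs {L1,L2,L5,L6}
  DF⁺ = {L5,L6,L7}

Answer: ["L5", "L6", "L7"]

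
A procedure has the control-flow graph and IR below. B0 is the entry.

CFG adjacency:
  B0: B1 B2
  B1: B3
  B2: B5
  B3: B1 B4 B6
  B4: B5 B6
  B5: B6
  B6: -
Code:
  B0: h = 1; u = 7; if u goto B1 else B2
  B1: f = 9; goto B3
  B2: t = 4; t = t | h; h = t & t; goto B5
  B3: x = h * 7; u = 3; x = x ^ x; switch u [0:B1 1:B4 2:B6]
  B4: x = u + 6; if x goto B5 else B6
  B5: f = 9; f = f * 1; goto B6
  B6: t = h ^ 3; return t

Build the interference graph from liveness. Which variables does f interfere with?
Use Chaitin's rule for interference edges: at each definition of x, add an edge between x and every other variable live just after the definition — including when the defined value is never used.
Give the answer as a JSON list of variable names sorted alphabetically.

Block summaries:
  B0 def {h,u} use ∅
  B1 def {f} use ∅
  B2 def {h,t} use {h}
  B3 def {u,x} use {h}
  B4 def {x} use {u}
  B5 def {f} use ∅
  B6 def {t} use {h}

Live sets:
  B0 li=∅ lo={h}
  B1 li={h} lo={h}
  B2 li={h} lo={h}
  B3 li={h} lo={h,u}
  B4 li={h,u} lo={h}
  B5 li={h} lo={h}
  B6 li={h} lo=∅

Conflict graph:
  f — {h}
  h — {f,t,u,x}
  t — {h}
  u — {h,x}
  x — {h,u}

N(f) = ["h"]

Answer: ["h"]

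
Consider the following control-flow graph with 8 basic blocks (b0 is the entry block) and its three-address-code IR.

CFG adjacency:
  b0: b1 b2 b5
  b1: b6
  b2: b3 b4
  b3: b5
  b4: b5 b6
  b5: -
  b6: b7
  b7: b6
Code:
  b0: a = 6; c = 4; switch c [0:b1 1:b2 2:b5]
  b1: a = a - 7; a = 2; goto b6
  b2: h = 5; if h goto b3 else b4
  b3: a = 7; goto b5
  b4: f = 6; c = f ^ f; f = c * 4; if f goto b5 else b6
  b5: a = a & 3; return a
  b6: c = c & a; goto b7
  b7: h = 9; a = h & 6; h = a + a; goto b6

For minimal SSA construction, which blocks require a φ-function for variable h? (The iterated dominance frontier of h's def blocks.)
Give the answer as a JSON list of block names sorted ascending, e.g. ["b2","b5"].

Answer: ["b5", "b6"]

Derivation:
idom tree: b1←b0 b2←b0 b3←b2 b4←b2 b5←b0 b6←b0 b7←b6
Dom∩ at merges:
  b5: preds {b0,b3,b4}: {b0} ∩ {b0,b2,b3} ∩ {b0,b2,b4} = {b0}; idom=b0
  b6: preds {b1,b4,b7}: {b0,b1} ∩ {b0,b2,b4} ∩ {b0,b6,b7} = {b0}; idom=b0

Frontier:
  b5←b0: walk · to b0
  b5←b3: walk b3→b2 to b0
  b5←b4: walk b4→b2 to b0
  b6←b1: walk b1 to b0
  b6←b4: walk b4→b2 to b0
  b6←b7: walk b7→b6 to b0
  DF(b0)=∅
  DF(b1)={b6}
  DF(b2)={b5,b6}
  DF(b3)={b5}
  DF(b4)={b5,b6}
  DF(b5)=∅
  DF(b6)={b6}
  DF(b7)={b6}

φ for h: defs {b2,b7}
  DF⁺ = {b5,b6}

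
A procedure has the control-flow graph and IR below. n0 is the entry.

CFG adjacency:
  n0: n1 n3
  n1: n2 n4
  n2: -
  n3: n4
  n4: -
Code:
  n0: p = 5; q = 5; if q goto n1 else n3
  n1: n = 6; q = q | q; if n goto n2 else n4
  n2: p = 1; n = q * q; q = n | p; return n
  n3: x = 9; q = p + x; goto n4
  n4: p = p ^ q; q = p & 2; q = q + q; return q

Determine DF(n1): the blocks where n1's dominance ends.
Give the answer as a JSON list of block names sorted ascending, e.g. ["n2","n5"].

Answer: ["n4"]

Analysis:
idom tree: n1←n0 n2←n1 n3←n0 n4←n0
Dom at joins:
  n4: preds {n1,n3}: {n0,n1} ∩ {n0,n3} = {n0}; idom=n0

DF derivation:
  n4←n1: walk n1 to n0
  n4←n3: walk n3 to n0
  n0: DF=∅
  n1: DF={n4}
  n2: DF=∅
  n3: DF={n4}
  n4: DF=∅

DF(n1) = ["n4"]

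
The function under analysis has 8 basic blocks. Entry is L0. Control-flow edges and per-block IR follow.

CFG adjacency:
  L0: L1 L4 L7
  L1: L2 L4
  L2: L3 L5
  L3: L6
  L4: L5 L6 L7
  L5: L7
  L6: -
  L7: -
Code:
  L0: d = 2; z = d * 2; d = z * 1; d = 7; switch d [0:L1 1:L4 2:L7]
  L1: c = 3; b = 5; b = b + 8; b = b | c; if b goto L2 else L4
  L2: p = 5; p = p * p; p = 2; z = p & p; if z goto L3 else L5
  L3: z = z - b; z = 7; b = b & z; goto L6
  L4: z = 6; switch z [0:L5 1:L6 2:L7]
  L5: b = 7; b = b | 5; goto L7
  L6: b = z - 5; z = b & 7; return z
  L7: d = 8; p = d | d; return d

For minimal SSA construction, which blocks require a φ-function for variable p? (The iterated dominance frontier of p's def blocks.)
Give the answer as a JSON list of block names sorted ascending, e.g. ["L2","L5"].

idom tree: L1←L0 L2←L1 L3←L2 L4←L0 L5←L0 L6←L0 L7←L0
Dom at joins:
  L4: preds {L0,L1}: {L0} ∩ {L0,L1} = {L0}; idom=L0
  L5: preds {L2,L4}: {L0,L1,L2} ∩ {L0,L4} = {L0}; idom=L0
  L6: preds {L3,L4}: {L0,L1,L2,L3} ∩ {L0,L4} = {L0}; idom=L0
  L7: preds {L0,L4,L5}: {L0} ∩ {L0,L4} ∩ {L0,L5} = {L0}; idom=L0

DF walk-up:
  L4←L0: walk · to L0
  L4←L1: walk L1 to L0
  L5←L2: walk L2→L1 to L0
  L5←L4: walk L4 to L0
  L6←L3: walk L3→L2→L1 to L0
  L6←L4: walk L4 to L0
  L7←L0: walk · to L0
  L7←L4: walk L4 to L0
  L7←L5: walk L5 to L0
  DF(L0)=∅
  DF(L1)={L4,L5,L6}
  DF(L2)={L5,L6}
  DF(L3)={L6}
  DF(L4)={L5,L6,L7}
  DF(L5)={L7}
  DF(L6)=∅
  DF(L7)=∅

φ for p: defs {L2,L7}
  DF⁺ = {L5,L6,L7}

Answer: ["L5", "L6", "L7"]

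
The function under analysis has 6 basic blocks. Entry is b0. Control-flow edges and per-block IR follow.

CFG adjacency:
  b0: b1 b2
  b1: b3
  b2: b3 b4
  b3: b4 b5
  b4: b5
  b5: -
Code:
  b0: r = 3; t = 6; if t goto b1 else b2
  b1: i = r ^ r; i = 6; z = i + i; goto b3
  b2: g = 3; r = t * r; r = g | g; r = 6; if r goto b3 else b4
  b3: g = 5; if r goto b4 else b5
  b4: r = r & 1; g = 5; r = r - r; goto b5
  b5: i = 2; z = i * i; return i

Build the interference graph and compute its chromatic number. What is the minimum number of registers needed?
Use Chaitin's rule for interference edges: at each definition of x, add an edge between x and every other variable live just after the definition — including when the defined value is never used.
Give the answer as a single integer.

Answer: 3

Analysis:
Block summaries:
  b0: {r,t} / ∅
  b1: {i,z} / {r}
  b2: {g,r} / {r,t}
  b3: {g} / {r}
  b4: {g,r} / {r}
  b5: {i,z} / ∅

Backward fixpoint:
  b0: in=∅ out={r,t}
  b1: in={r} out={r}
  b2: in={r,t} out={r}
  b3: in={r} out={r}
  b4: in={r} out=∅
  b5: in=∅ out=∅

Interfere edges:
  g↔{r,t}
  i↔{r,z}
  r↔{g,i,t,z}
  t↔{g,r}
  z↔{i,r}

Registers:
  {g,r,t} pairwise interfere (3-clique) ⇒ χ ≥ 3
  3-colouring: R0={r}  R1={g,i}  R2={t,z}
  χ = 3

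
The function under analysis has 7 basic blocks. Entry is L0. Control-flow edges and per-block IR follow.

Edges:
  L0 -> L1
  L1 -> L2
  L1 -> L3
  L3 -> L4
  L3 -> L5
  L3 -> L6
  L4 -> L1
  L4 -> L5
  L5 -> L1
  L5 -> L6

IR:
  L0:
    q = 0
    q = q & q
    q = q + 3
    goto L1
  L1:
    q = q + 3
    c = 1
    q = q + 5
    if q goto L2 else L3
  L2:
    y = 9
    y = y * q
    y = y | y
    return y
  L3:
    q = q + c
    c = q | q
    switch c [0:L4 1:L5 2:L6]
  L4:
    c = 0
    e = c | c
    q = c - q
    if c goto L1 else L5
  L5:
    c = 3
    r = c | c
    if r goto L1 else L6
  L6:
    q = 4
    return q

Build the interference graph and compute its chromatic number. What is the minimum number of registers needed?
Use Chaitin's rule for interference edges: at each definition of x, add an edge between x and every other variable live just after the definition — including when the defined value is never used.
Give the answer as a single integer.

Answer: 3

Working:
Block summaries:
  L0: {q} / ∅
  L1: {c,q} / {q}
  L2: {y} / {q}
  L3: {c,q} / {c,q}
  L4: {c,e,q} / {q}
  L5: {c,r} / ∅
  L6: {q} / ∅

Live sets:
  L0: in=∅ out={q}
  L1: in={q} out={c,q}
  L2: in={q} out=∅
  L3: in={c,q} out={q}
  L4: in={q} out={q}
  L5: in={q} out={q}
  L6: in=∅ out=∅

Interfere edges:
  c: {e,q}
  e: {c,q}
  q: {c,e,r,y}
  r: {q}
  y: {q}

Chromatic number:
  lower bound: {c,e,q} mutually conflict ⇒ χ ≥ 3
  3-colouring: R0={q}  R1={c,r,y}  R2={e}
  χ = 3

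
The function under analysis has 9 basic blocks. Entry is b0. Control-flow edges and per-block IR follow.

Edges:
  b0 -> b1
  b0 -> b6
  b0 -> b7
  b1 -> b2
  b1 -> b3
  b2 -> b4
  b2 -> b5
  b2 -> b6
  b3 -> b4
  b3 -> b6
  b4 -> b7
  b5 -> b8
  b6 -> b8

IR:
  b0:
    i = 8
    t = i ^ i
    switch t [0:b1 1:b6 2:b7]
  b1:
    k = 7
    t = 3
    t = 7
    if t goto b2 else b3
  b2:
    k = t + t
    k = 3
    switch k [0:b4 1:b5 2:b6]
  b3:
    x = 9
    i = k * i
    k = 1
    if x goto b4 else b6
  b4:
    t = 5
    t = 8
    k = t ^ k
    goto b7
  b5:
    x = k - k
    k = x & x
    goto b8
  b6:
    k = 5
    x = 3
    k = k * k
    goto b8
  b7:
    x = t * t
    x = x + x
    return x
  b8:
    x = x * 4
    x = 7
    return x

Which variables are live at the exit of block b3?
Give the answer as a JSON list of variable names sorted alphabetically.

Answer: ["k"]

Analysis:
Per-block:
  b0 def {i,t} use ∅
  b1 def {k,t} use ∅
  b2 def {k} use {t}
  b3 def {i,k,x} use {i,k}
  b4 def {k,t} use {k}
  b5 def {k,x} use {k}
  b6 def {k,x} use ∅
  b7 def {x} use {t}
  b8 def {x} use {x}

Liveness:
  live b0: ∅→{i,t}
  live b1: {i}→{i,k,t}
  live b2: {t}→{k}
  live b3: {i,k}→{k}
  live b4: {k}→{t}
  live b5: {k}→{x}
  live b6: ∅→{x}
  live b7: {t}→∅
  live b8: {x}→∅

live-out(b3) = ["k"]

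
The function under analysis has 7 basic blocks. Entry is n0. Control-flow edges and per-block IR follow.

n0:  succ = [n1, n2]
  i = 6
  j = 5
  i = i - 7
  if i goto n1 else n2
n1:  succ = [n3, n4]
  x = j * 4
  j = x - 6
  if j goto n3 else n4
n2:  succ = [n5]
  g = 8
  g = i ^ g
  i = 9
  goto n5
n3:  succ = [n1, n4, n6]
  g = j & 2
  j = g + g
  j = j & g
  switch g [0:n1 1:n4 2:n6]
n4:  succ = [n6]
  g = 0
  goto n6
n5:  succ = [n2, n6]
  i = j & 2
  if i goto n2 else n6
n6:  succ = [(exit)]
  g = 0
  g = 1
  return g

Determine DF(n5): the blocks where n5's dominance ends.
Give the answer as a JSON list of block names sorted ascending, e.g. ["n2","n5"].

idom tree: n1←n0 n2←n0 n3←n1 n4←n1 n5←n2 n6←n0
Join-block Dom:
  n1: preds {n0,n3}: {n0} ∩ {n0,n1,n3} = {n0}; idom=n0
  n2: preds {n0,n5}: {n0} ∩ {n0,n2,n5} = {n0}; idom=n0
  n4: preds {n1,n3}: {n0,n1} ∩ {n0,n1,n3} = {n0,n1}; idom=n1
  n6: preds {n3,n4,n5}: {n0,n1,n3} ∩ {n0,n1,n4} ∩ {n0,n2,n5} = {n0}; idom=n0

Frontier:
  join n1 pred n0: · stop@n0
  join n1 pred n3: n3→n1 stop@n0
  join n2 pred n0: · stop@n0
  join n2 pred n5: n5→n2 stop@n0
  join n4 pred n1: · stop@n1
  join n4 pred n3: n3 stop@n1
  join n6 pred n3: n3→n1 stop@n0
  join n6 pred n4: n4→n1 stop@n0
  join n6 pred n5: n5→n2 stop@n0
  n0 → ∅
  n1 → {n1,n6}
  n2 → {n2,n6}
  n3 → {n1,n4,n6}
  n4 → {n6}
  n5 → {n2,n6}
  n6 → ∅

DF(n5) = ["n2", "n6"]

Answer: ["n2", "n6"]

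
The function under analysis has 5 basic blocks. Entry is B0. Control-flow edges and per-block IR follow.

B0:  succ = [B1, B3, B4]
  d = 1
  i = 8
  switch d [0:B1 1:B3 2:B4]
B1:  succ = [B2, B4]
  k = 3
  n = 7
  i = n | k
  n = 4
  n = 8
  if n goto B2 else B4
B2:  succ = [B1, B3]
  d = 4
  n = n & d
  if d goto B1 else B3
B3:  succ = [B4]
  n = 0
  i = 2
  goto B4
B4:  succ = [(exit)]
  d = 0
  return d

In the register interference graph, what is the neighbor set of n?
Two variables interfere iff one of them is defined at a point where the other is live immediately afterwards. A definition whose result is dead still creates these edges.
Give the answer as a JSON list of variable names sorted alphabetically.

Block summaries:
  B0: {d,i} / ∅
  B1: {i,k,n} / ∅
  B2: {d,n} / {n}
  B3: {i,n} / ∅
  B4: {d} / ∅

Live sets:
  B0: in=∅ out=∅
  B1: in=∅ out={n}
  B2: in={n} out=∅
  B3: in=∅ out=∅
  B4: in=∅ out=∅

Interfere edges:
  d — {i,n}
  i — {d}
  k — {n}
  n — {d,k}

N(n) = ["d", "k"]

Answer: ["d", "k"]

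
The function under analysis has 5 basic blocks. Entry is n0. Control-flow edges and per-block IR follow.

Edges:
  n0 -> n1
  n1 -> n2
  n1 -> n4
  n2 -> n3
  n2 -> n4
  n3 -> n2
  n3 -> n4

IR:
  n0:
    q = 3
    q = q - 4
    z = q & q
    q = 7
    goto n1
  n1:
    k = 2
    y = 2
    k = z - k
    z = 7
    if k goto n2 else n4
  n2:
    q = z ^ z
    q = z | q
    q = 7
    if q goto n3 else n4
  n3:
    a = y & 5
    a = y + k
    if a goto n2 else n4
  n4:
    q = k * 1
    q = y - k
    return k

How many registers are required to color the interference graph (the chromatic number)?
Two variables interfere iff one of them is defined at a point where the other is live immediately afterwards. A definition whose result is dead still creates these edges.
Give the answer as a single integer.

Answer: 4

Derivation:
Per-block:
  n0: {q,z} / ∅
  n1: {k,y,z} / {z}
  n2: {q} / {z}
  n3: {a} / {k,y}
  n4: {q} / {k,y}

Backward fixpoint:
  n0 li=∅ lo={z}
  n1 li={z} lo={k,y,z}
  n2 li={k,y,z} lo={k,y,z}
  n3 li={k,y,z} lo={k,y,z}
  n4 li={k,y} lo=∅

Interference:
  a — {k,y,z}
  k — {a,q,y,z}
  q — {k,y,z}
  y — {a,k,q,z}
  z — {a,k,q,y}

Colouring:
  lower bound: {a,k,y,z} mutually conflict ⇒ χ ≥ 4
  assign a→r3 k→r0 q→r3 y→r1 z→r2 — no edge inside a register ⇒ χ ≤ 4
  χ = 4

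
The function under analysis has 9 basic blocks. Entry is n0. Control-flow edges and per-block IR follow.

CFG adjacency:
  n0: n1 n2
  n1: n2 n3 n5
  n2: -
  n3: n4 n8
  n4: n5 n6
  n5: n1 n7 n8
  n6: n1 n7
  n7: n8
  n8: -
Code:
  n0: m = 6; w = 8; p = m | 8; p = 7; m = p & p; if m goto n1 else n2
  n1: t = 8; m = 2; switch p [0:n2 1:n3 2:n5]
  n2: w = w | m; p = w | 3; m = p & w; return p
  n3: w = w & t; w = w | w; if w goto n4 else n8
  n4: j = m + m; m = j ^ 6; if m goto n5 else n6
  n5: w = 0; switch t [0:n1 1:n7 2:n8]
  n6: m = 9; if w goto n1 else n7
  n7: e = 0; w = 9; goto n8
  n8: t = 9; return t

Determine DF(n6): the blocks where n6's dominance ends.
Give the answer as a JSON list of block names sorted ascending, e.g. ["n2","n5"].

idom tree: n1←n0 n2←n0 n3←n1 n4←n3 n5←n1 n6←n4 n7←n1 n8←n1
Join-block Dom:
  n1: preds {n0,n5,n6}: {n0} ∩ {n0,n1,n5} ∩ {n0,n1,n3,n4,n6} = {n0}; idom=n0
  n2: preds {n0,n1}: {n0} ∩ {n0,n1} = {n0}; idom=n0
  n5: preds {n1,n4}: {n0,n1} ∩ {n0,n1,n3,n4} = {n0,n1}; idom=n1
  n7: preds {n5,n6}: {n0,n1,n5} ∩ {n0,n1,n3,n4,n6} = {n0,n1}; idom=n1
  n8: preds {n3,n5,n7}: {n0,n1,n3} ∩ {n0,n1,n5} ∩ {n0,n1,n7} = {n0,n1}; idom=n1

DF derivation:
  join n1 pred n0: · stop@n0
  join n1 pred n5: n5→n1 stop@n0
  join n1 pred n6: n6→n4→n3→n1 stop@n0
  join n2 pred n0: · stop@n0
  join n2 pred n1: n1 stop@n0
  join n5 pred n1: · stop@n1
  join n5 pred n4: n4→n3 stop@n1
  join n7 pred n5: n5 stop@n1
  join n7 pred n6: n6→n4→n3 stop@n1
  join n8 pred n3: n3 stop@n1
  join n8 pred n5: n5 stop@n1
  join n8 pred n7: n7 stop@n1
  n0 → ∅
  n1 → {n1,n2}
  n2 → ∅
  n3 → {n1,n5,n7,n8}
  n4 → {n1,n5,n7}
  n5 → {n1,n7,n8}
  n6 → {n1,n7}
  n7 → {n8}
  n8 → ∅

DF(n6) = ["n1", "n7"]

Answer: ["n1", "n7"]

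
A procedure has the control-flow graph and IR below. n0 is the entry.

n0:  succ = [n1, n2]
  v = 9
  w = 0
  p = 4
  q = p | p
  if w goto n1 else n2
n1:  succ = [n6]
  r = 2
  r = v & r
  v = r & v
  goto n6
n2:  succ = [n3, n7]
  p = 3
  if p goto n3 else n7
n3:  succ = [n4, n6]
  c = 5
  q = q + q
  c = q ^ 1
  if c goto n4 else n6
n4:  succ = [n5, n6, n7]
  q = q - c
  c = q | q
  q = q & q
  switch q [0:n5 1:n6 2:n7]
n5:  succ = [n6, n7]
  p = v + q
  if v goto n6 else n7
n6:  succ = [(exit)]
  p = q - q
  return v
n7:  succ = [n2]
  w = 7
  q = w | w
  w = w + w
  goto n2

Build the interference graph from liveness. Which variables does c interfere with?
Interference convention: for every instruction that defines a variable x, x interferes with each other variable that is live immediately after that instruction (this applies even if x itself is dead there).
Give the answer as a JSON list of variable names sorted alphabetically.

Per-block:
  n0 def {p,q,v,w} use ∅
  n1 def {r,v} use {v}
  n2 def {p} use ∅
  n3 def {c,q} use {q}
  n4 def {c,q} use {c,q}
  n5 def {p} use {q,v}
  n6 def {p} use {q,v}
  n7 def {q,w} use ∅

Live sets:
  n0 li=∅ lo={q,v}
  n1 li={q,v} lo={q,v}
  n2 li={q,v} lo={q,v}
  n3 li={q,v} lo={c,q,v}
  n4 li={c,q,v} lo={q,v}
  n5 li={q,v} lo={q,v}
  n6 li={q,v} lo=∅
  n7 li={v} lo={q,v}

Conflict graph:
  c — {q,v}
  p — {q,v,w}
  q — {c,p,r,v,w}
  r — {q,v}
  v — {c,p,q,r,w}
  w — {p,q,v}

N(c) = ["q", "v"]

Answer: ["q", "v"]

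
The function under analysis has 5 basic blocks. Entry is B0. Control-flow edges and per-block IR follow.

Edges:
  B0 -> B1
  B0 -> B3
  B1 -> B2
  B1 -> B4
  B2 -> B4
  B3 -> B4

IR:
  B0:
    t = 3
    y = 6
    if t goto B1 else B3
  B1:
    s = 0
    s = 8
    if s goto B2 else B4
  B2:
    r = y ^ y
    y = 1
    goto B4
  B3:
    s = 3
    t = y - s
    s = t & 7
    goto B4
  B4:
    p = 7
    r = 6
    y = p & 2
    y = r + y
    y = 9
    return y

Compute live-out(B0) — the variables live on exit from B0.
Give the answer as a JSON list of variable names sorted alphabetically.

Block summaries:
  B0: def={t,y} ue=∅
  B1: def={s} ue=∅
  B2: def={r,y} ue={y}
  B3: def={s,t} ue={y}
  B4: def={p,r,y} ue=∅

Liveness:
  live B0: ∅→{y}
  live B1: {y}→{y}
  live B2: {y}→∅
  live B3: {y}→∅
  live B4: ∅→∅

live-out(B0) = ["y"]

Answer: ["y"]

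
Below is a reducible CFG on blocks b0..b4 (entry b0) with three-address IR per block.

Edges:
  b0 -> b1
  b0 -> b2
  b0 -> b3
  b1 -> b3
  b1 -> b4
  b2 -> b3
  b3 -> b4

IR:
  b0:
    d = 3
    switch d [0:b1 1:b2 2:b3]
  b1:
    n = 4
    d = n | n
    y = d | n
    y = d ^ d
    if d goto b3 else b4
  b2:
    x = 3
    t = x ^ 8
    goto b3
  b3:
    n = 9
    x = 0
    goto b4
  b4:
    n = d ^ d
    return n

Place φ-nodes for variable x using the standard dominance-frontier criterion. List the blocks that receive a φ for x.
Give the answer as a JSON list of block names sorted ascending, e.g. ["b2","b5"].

idom tree: b1←b0 b2←b0 b3←b0 b4←b0
Dom at joins:
  b3: preds {b0,b1,b2}: {b0} ∩ {b0,b1} ∩ {b0,b2} = {b0}; idom=b0
  b4: preds {b1,b3}: {b0,b1} ∩ {b0,b3} = {b0}; idom=b0

DF walk-up:
  join b3 pred b0: · stop@b0
  join b3 pred b1: b1 stop@b0
  join b3 pred b2: b2 stop@b0
  join b4 pred b1: b1 stop@b0
  join b4 pred b3: b3 stop@b0
  b0: DF=∅
  b1: DF={b3,b4}
  b2: DF={b3}
  b3: DF={b4}
  b4: DF=∅

φ for x: defs {b2,b3}
  DF⁺ = {b3,b4}

Answer: ["b3", "b4"]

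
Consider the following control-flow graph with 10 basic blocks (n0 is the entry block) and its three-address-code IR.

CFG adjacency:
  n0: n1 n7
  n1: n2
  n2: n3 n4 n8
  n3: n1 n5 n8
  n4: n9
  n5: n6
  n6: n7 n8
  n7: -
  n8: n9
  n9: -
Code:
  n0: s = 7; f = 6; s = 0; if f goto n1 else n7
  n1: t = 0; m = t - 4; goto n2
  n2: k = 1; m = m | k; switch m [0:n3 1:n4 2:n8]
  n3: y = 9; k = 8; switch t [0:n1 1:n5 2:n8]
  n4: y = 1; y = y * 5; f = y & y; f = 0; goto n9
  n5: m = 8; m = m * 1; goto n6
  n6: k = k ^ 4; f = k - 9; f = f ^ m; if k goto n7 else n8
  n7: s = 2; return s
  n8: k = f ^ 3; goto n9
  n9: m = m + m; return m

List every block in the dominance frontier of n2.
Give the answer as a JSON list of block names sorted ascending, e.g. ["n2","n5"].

idom tree: n1←n0 n2←n1 n3←n2 n4←n2 n5←n3 n6←n5 n7←n0 n8←n2 n9←n2
Dom∩ at merges:
  n1: preds {n0,n3}: {n0} ∩ {n0,n1,n2,n3} = {n0}; idom=n0
  n7: preds {n0,n6}: {n0} ∩ {n0,n1,n2,n3,n5,n6} = {n0}; idom=n0
  n8: preds {n2,n3,n6}: {n0,n1,n2} ∩ {n0,n1,n2,n3} ∩ {n0,n1,n2,n3,n5,n6} = {n0,n1,n2}; idom=n2
  n9: preds {n4,n8}: {n0,n1,n2,n4} ∩ {n0,n1,n2,n8} = {n0,n1,n2}; idom=n2

DF derivation:
  n1←n0: walk · to n0
  n1←n3: walk n3→n2→n1 to n0
  n7←n0: walk · to n0
  n7←n6: walk n6→n5→n3→n2→n1 to n0
  n8←n2: walk · to n2
  n8←n3: walk n3 to n2
  n8←n6: walk n6→n5→n3 to n2
  n9←n4: walk n4 to n2
  n9←n8: walk n8 to n2
  n0 → ∅
  n1 → {n1,n7}
  n2 → {n1,n7}
  n3 → {n1,n7,n8}
  n4 → {n9}
  n5 → {n7,n8}
  n6 → {n7,n8}
  n7 → ∅
  n8 → {n9}
  n9 → ∅

DF(n2) = ["n1", "n7"]

Answer: ["n1", "n7"]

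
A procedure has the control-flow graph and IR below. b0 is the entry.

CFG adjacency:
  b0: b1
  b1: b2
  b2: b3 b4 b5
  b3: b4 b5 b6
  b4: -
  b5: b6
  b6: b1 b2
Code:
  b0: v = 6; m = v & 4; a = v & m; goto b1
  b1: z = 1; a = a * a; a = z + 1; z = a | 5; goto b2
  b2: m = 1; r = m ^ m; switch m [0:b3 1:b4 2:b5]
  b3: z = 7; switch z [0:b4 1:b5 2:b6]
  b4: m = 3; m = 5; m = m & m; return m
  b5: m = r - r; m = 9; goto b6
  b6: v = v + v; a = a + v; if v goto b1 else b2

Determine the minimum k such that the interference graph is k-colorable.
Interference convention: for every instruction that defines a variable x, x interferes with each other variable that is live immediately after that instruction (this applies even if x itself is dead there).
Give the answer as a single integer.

Per-block:
  b0: {a,m,v} / ∅
  b1: {a,z} / {a}
  b2: {m,r} / ∅
  b3: {z} / ∅
  b4: {m} / ∅
  b5: {m} / {r}
  b6: {a,v} / {a,v}

Liveness:
  live b0: ∅→{a,v}
  live b1: {a,v}→{a,v}
  live b2: {a,v}→{a,r,v}
  live b3: {a,r,v}→{a,r,v}
  live b4: ∅→∅
  live b5: {a,r,v}→{a,v}
  live b6: {a,v}→{a,v}

Interference:
  a — {m,r,v,z}
  m — {a,r,v}
  r — {a,m,v,z}
  v — {a,m,r,z}
  z — {a,r,v}

Registers:
  clique {a,m,r,v} ⇒ need ≥ 4
  assign a→R0 m→R3 r→R1 v→R2 z→R3 — no edge inside a register ⇒ χ ≤ 4
  χ = 4

Answer: 4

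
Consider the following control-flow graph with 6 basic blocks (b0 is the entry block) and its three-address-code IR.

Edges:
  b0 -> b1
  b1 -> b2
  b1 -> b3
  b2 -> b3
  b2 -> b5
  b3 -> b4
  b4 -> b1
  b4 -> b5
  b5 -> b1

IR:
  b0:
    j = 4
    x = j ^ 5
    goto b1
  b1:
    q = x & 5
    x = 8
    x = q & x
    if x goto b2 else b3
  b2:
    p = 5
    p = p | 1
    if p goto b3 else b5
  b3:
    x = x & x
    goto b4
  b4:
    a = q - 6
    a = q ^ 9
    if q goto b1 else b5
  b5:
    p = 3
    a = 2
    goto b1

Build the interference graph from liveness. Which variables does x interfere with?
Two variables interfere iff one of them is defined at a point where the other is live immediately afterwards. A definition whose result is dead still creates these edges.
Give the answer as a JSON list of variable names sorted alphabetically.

Answer: ["a", "p", "q"]

Derivation:
Block summaries:
  b0: {j,x} / ∅
  b1: {q,x} / {x}
  b2: {p} / ∅
  b3: {x} / {x}
  b4: {a} / {q}
  b5: {a,p} / ∅

Backward fixpoint:
  b0: in=∅ out={x}
  b1: in={x} out={q,x}
  b2: in={q,x} out={q,x}
  b3: in={q,x} out={q,x}
  b4: in={q,x} out={x}
  b5: in={x} out={x}

Interference:
  a — {q,x}
  j — ∅
  p — {q,x}
  q — {a,p,x}
  x — {a,p,q}

N(x) = ["a", "p", "q"]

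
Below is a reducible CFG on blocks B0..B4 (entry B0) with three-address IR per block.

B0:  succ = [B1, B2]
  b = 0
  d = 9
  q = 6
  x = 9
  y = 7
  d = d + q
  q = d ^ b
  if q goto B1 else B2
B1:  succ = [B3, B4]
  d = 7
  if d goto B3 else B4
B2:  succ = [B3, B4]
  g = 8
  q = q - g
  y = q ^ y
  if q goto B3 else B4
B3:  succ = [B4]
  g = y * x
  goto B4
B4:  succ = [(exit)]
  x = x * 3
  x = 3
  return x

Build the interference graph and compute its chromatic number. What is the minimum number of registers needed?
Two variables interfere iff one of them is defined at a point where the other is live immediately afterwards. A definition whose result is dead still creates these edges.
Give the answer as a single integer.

Block summaries:
  B0: {b,d,q,x,y} / ∅
  B1: {d} / ∅
  B2: {g,q,y} / {q,y}
  B3: {g} / {x,y}
  B4: {x} / {x}

Liveness:
  B0: in=∅ out={q,x,y}
  B1: in={x,y} out={x,y}
  B2: in={q,x,y} out={x,y}
  B3: in={x,y} out={x}
  B4: in={x} out=∅

Conflict graph:
  b↔{d,q,x,y}
  d↔{b,q,x,y}
  g↔{q,x,y}
  q↔{b,d,g,x,y}
  x↔{b,d,g,q,y}
  y↔{b,d,g,q,x}

Registers:
  lower bound: {b,d,q,x,y} mutually conflict ⇒ χ ≥ 5
  assign b→c3 d→c4 g→c3 q→c0 x→c1 y→c2 — no edge inside a register ⇒ χ ≤ 5
  χ = 5

Answer: 5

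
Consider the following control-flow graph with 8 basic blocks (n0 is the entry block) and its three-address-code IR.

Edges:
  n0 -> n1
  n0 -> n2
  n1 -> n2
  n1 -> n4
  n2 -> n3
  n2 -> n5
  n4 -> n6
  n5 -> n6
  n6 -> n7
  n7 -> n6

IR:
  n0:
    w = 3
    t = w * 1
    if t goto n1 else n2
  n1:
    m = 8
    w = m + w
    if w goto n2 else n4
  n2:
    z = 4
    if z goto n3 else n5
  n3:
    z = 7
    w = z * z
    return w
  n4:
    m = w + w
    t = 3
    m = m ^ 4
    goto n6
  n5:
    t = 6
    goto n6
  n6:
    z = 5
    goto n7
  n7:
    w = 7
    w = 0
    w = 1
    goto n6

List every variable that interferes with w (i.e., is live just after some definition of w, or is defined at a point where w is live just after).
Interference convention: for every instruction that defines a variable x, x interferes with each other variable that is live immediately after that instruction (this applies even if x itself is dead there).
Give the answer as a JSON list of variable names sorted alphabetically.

Answer: ["m", "t"]

Analysis:
Per-block:
  n0 def {t,w} use ∅
  n1 def {m,w} use {w}
  n2 def {z} use ∅
  n3 def {w,z} use ∅
  n4 def {m,t} use {w}
  n5 def {t} use ∅
  n6 def {z} use ∅
  n7 def {w} use ∅

Liveness:
  live n0: ∅→{w}
  live n1: {w}→{w}
  live n2: ∅→∅
  live n3: ∅→∅
  live n4: {w}→∅
  live n5: ∅→∅
  live n6: ∅→∅
  live n7: ∅→∅

Conflict graph:
  m: {t,w}
  t: {m,w}
  w: {m,t}
  z: ∅

N(w) = ["m", "t"]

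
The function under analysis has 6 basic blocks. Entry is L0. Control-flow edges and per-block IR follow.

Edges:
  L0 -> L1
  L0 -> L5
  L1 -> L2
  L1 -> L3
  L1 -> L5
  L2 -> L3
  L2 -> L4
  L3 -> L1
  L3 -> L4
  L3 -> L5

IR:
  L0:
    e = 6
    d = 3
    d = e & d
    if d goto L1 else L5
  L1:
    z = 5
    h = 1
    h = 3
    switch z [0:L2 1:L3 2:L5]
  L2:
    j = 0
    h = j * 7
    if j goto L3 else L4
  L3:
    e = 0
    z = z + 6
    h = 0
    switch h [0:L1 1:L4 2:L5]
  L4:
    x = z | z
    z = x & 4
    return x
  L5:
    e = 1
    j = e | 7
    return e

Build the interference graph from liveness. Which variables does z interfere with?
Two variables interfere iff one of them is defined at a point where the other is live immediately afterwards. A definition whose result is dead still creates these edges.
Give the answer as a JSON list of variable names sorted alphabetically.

Block summaries:
  L0: def={d,e} ue=∅
  L1: def={h,z} ue=∅
  L2: def={h,j} ue=∅
  L3: def={e,h,z} ue={z}
  L4: def={x,z} ue={z}
  L5: def={e,j} ue=∅

Liveness:
  live L0: ∅→∅
  live L1: ∅→{z}
  live L2: {z}→{z}
  live L3: {z}→{z}
  live L4: {z}→∅
  live L5: ∅→∅

Interfere edges:
  d — {e}
  e — {d,j,z}
  h — {j,z}
  j — {e,h,z}
  x — {z}
  z — {e,h,j,x}

N(z) = ["e", "h", "j", "x"]

Answer: ["e", "h", "j", "x"]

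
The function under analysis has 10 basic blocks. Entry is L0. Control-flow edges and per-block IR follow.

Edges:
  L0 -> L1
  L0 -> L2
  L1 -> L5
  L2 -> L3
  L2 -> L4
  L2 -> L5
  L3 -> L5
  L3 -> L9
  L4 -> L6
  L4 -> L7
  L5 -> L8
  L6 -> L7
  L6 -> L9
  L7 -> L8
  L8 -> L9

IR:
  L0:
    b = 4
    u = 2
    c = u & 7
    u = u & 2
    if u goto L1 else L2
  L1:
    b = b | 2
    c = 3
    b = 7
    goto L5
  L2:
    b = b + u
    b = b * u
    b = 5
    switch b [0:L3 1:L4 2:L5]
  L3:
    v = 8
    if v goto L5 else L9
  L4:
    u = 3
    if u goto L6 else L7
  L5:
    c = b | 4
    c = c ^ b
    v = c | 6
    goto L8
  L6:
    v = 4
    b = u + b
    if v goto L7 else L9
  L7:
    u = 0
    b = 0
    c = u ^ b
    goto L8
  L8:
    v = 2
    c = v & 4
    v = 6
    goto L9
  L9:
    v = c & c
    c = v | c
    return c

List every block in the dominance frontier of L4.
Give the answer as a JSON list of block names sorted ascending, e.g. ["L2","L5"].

Answer: ["L8", "L9"]

Analysis:
idom tree: L1←L0 L2←L0 L3←L2 L4←L2 L5←L0 L6←L4 L7←L4 L8←L0 L9←L0
Dom at joins:
  L5: preds {L1,L2,L3}: {L0,L1} ∩ {L0,L2} ∩ {L0,L2,L3} = {L0}; idom=L0
  L7: preds {L4,L6}: {L0,L2,L4} ∩ {L0,L2,L4,L6} = {L0,L2,L4}; idom=L4
  L8: preds {L5,L7}: {L0,L5} ∩ {L0,L2,L4,L7} = {L0}; idom=L0
  L9: preds {L3,L6,L8}: {L0,L2,L3} ∩ {L0,L2,L4,L6} ∩ {L0,L8} = {L0}; idom=L0

Frontier:
  L5←L1: walk L1 to L0
  L5←L2: walk L2 to L0
  L5←L3: walk L3→L2 to L0
  L7←L4: walk · to L4
  L7←L6: walk L6 to L4
  L8←L5: walk L5 to L0
  L8←L7: walk L7→L4→L2 to L0
  L9←L3: walk L3→L2 to L0
  L9←L6: walk L6→L4→L2 to L0
  L9←L8: walk L8 to L0
  L0 → ∅
  L1 → {L5}
  L2 → {L5,L8,L9}
  L3 → {L5,L9}
  L4 → {L8,L9}
  L5 → {L8}
  L6 → {L7,L9}
  L7 → {L8}
  L8 → {L9}
  L9 → ∅

DF(L4) = ["L8", "L9"]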